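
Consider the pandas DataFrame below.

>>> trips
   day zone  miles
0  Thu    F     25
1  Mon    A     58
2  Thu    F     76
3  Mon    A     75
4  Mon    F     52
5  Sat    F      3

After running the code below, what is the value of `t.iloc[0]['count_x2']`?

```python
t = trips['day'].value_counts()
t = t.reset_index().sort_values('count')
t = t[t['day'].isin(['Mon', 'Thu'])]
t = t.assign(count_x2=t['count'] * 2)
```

value_counts of day:
day
Mon    3
Thu    2
Sat    1
Name: count, dtype: int64
reset_index():
   day  count
0  Mon      3
1  Thu      2
2  Sat      1
sort by count:
   day  count
2  Sat      1
1  Thu      2
0  Mon      3
filter rows where day in ['Mon', 'Thu']:
   day  count
1  Thu      2
0  Mon      3
add column count_x2 = t['count'] * 2:
   day  count  count_x2
1  Thu      2         4
0  Mon      3         6

4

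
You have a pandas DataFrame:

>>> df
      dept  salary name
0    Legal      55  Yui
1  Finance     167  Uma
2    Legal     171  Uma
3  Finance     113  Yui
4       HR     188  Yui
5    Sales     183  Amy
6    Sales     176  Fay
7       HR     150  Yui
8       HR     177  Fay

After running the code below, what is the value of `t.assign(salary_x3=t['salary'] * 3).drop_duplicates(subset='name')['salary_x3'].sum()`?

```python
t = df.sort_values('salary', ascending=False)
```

2157

sort by salary descending:
      dept  salary name
4       HR     188  Yui
5    Sales     183  Amy
8       HR     177  Fay
6    Sales     176  Fay
2    Legal     171  Uma
1  Finance     167  Uma
7       HR     150  Yui
3  Finance     113  Yui
0    Legal      55  Yui
add column salary_x3 = t['salary'] * 3:
      dept  salary name  salary_x3
4       HR     188  Yui        564
5    Sales     183  Amy        549
8       HR     177  Fay        531
6    Sales     176  Fay        528
2    Legal     171  Uma        513
1  Finance     167  Uma        501
7       HR     150  Yui        450
3  Finance     113  Yui        339
0    Legal      55  Yui        165
drop duplicate name (keep=first):
    dept  salary name  salary_x3
4     HR     188  Yui        564
5  Sales     183  Amy        549
8     HR     177  Fay        531
2  Legal     171  Uma        513
Taking the sum of column 'salary_x3' gives 2157.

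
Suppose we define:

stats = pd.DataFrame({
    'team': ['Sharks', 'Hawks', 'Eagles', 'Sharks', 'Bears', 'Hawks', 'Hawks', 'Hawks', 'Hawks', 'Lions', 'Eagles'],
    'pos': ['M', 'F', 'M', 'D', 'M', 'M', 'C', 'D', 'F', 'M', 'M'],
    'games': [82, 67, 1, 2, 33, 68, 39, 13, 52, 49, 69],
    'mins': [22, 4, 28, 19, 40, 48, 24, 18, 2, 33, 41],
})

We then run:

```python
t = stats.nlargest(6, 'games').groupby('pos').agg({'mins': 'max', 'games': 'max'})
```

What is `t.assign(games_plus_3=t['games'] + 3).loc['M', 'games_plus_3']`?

85

take 6 rows with largest games:
      team pos  games  mins
0   Sharks   M     82    22
10  Eagles   M     69    41
5    Hawks   M     68    48
1    Hawks   F     67     4
8    Hawks   F     52     2
9    Lions   M     49    33
group by pos: max(mins), max(games):
     mins  games
pos             
F       4     67
M      48     82
add column games_plus_3 = t['games'] + 3:
     mins  games  games_plus_3
pos                           
F       4     67            70
M      48     82            85
Reading off the value at row 'M', column 'games_plus_3', we get 85.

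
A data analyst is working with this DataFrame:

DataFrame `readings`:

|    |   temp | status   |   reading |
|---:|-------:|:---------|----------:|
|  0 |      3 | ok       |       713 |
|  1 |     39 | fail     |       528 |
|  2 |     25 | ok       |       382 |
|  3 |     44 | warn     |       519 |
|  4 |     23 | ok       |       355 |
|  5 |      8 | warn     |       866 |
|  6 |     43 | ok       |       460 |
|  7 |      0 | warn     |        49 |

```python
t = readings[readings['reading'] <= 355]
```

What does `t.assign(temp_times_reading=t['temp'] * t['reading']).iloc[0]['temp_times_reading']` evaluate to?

filter rows where reading <= 355:
   temp status  reading
4    23     ok      355
7     0   warn       49
add column temp_times_reading = t['temp'] * t['reading']:
   temp status  reading  temp_times_reading
4    23     ok      355                8165
7     0   warn       49                   0
value at position 0, column 'temp_times_reading' → 8165

8165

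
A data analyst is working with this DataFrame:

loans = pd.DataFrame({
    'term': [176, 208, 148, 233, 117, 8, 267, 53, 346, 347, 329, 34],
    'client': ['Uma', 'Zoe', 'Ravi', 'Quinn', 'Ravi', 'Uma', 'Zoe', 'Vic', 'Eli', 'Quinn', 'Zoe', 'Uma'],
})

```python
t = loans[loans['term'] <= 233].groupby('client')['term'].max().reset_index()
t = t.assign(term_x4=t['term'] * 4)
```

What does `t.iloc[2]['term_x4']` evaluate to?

filter rows where term <= 233:
    term client
0    176    Uma
1    208    Zoe
2    148   Ravi
3    233  Quinn
4    117   Ravi
5      8    Uma
7     53    Vic
11    34    Uma
group by client, max of term:
client
Quinn    233
Ravi     148
Uma      176
Vic       53
Zoe      208
Name: term, dtype: int64
reset_index():
  client  term
0  Quinn   233
1   Ravi   148
2    Uma   176
3    Vic    53
4    Zoe   208
add column term_x4 = t['term'] * 4:
  client  term  term_x4
0  Quinn   233      932
1   Ravi   148      592
2    Uma   176      704
3    Vic    53      212
4    Zoe   208      832
The value at position 2, column 'term_x4' is 704.

704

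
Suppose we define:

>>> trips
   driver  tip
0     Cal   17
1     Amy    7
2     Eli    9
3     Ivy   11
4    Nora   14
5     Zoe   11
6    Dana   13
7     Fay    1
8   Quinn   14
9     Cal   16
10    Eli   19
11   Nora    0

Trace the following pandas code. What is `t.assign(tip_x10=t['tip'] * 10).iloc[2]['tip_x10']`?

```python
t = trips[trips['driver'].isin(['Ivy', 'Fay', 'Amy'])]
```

10

filter rows where driver in ['Ivy', 'Fay', 'Amy']:
  driver  tip
1    Amy    7
3    Ivy   11
7    Fay    1
add column tip_x10 = t['tip'] * 10:
  driver  tip  tip_x10
1    Amy    7       70
3    Ivy   11      110
7    Fay    1       10
So iloc[2]['tip_x10'] = 10.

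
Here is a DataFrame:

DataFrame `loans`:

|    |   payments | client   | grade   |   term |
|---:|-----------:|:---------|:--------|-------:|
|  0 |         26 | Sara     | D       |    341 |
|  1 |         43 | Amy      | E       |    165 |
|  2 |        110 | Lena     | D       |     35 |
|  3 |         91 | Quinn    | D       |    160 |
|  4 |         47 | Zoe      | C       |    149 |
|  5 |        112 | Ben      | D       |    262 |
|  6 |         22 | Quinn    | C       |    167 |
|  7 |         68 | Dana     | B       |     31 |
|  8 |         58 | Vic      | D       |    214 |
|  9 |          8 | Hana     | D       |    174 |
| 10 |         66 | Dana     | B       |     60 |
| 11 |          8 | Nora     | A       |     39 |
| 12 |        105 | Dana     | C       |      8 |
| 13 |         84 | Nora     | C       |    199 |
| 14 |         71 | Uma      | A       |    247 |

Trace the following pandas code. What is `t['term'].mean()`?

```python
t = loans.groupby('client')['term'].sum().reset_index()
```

group by client, sum of term:
client
Amy      165
Ben      262
Dana      99
Hana     174
Lena      35
Nora     238
Quinn    327
Sara     341
Uma      247
Vic      214
Zoe      149
Name: term, dtype: int64
reset_index():
   client  term
0     Amy   165
1     Ben   262
2    Dana    99
3    Hana   174
4    Lena    35
5    Nora   238
6   Quinn   327
7    Sara   341
8     Uma   247
9     Vic   214
10    Zoe   149
So mean() = 204.636363636.

204.636363636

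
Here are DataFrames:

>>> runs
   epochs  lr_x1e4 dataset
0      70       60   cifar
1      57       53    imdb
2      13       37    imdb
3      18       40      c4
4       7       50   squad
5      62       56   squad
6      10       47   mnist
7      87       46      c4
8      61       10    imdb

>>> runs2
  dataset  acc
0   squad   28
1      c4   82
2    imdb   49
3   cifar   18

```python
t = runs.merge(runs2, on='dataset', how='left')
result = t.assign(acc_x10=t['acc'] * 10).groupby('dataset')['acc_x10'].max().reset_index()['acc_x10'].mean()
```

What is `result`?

merge on 'dataset' (how='left') → 9 rows:
   epochs  lr_x1e4 dataset   acc
0      70       60   cifar  18.0
1      57       53    imdb  49.0
2      13       37    imdb  49.0
3      18       40      c4  82.0
4       7       50   squad  28.0
5      62       56   squad  28.0
6      10       47   mnist   NaN
7      87       46      c4  82.0
8      61       10    imdb  49.0
add column acc_x10 = t['acc'] * 10:
   epochs  lr_x1e4 dataset   acc  acc_x10
0      70       60   cifar  18.0    180.0
1      57       53    imdb  49.0    490.0
2      13       37    imdb  49.0    490.0
3      18       40      c4  82.0    820.0
4       7       50   squad  28.0    280.0
5      62       56   squad  28.0    280.0
6      10       47   mnist   NaN      NaN
7      87       46      c4  82.0    820.0
8      61       10    imdb  49.0    490.0
group by dataset, max of acc_x10:
dataset
c4       820.0
cifar    180.0
imdb     490.0
mnist      NaN
squad    280.0
Name: acc_x10, dtype: float64
reset_index():
  dataset  acc_x10
0      c4    820.0
1   cifar    180.0
2    imdb    490.0
3   mnist      NaN
4   squad    280.0
Finally, mean of column 'acc_x10' = 442.5.

442.5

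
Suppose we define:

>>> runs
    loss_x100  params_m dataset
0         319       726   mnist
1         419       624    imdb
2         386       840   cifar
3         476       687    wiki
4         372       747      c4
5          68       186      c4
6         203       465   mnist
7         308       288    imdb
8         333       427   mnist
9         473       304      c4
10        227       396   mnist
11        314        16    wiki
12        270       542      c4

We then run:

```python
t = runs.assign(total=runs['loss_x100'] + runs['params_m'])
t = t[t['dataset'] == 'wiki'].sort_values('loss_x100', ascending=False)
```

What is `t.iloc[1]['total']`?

add column total = runs['loss_x100'] + runs['params_m']:
    loss_x100  params_m dataset  total
0         319       726   mnist   1045
1         419       624    imdb   1043
2         386       840   cifar   1226
3         476       687    wiki   1163
4         372       747      c4   1119
5          68       186      c4    254
6         203       465   mnist    668
7         308       288    imdb    596
8         333       427   mnist    760
9         473       304      c4    777
10        227       396   mnist    623
11        314        16    wiki    330
12        270       542      c4    812
filter rows where dataset == 'wiki':
    loss_x100  params_m dataset  total
3         476       687    wiki   1163
11        314        16    wiki    330
sort by loss_x100 descending:
    loss_x100  params_m dataset  total
3         476       687    wiki   1163
11        314        16    wiki    330

330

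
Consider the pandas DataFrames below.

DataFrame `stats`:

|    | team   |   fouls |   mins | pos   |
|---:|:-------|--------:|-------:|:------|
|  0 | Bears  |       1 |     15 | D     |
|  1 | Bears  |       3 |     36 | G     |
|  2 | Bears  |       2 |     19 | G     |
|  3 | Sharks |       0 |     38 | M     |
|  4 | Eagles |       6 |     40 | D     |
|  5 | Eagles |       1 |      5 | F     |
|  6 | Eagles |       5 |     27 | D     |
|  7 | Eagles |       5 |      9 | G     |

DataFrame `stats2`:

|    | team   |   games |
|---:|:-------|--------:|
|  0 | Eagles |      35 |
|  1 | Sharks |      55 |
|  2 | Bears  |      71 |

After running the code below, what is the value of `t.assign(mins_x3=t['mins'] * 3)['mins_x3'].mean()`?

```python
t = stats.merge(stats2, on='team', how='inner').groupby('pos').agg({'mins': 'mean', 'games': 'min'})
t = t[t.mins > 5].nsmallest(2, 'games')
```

73.0

merge on 'team' (how='inner') → 8 rows:
     team  fouls  mins pos  games
0   Bears      1    15   D     71
1   Bears      3    36   G     71
2   Bears      2    19   G     71
3  Sharks      0    38   M     55
4  Eagles      6    40   D     35
5  Eagles      1     5   F     35
6  Eagles      5    27   D     35
7  Eagles      5     9   G     35
group by pos: mean(mins), min(games):
          mins  games
pos                  
D    27.333333     35
F     5.000000     35
G    21.333333     35
M    38.000000     55
filter rows where mins > 5:
          mins  games
pos                  
D    27.333333     35
G    21.333333     35
M    38.000000     55
take 2 rows with smallest games:
          mins  games
pos                  
D    27.333333     35
G    21.333333     35
add column mins_x3 = t['mins'] * 3:
          mins  games  mins_x3
pos                           
D    27.333333     35     82.0
G    21.333333     35     64.0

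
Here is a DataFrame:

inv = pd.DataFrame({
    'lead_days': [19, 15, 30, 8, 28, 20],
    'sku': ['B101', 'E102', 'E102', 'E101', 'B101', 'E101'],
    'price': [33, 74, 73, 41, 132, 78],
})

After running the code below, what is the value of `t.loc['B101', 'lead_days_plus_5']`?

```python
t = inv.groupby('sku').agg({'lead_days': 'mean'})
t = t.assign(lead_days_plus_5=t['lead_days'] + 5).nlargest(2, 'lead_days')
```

group by sku, mean of lead_days:
      lead_days
sku            
B101       23.5
E101       14.0
E102       22.5
add column lead_days_plus_5 = t['lead_days'] + 5:
      lead_days  lead_days_plus_5
sku                              
B101       23.5              28.5
E101       14.0              19.0
E102       22.5              27.5
take 2 rows with largest lead_days:
      lead_days  lead_days_plus_5
sku                              
B101       23.5              28.5
E102       22.5              27.5
The value at row 'B101', column 'lead_days_plus_5' is 28.5.

28.5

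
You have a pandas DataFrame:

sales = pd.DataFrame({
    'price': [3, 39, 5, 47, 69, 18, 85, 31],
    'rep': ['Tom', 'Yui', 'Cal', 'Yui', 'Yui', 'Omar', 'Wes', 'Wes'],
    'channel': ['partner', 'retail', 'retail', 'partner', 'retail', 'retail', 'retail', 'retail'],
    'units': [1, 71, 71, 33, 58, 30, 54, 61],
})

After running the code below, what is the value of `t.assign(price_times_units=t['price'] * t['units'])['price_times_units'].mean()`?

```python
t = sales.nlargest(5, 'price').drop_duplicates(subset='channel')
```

take 5 rows with largest price:
   price  rep  channel  units
6     85  Wes   retail     54
4     69  Yui   retail     58
3     47  Yui  partner     33
1     39  Yui   retail     71
7     31  Wes   retail     61
drop duplicate channel (keep=first):
   price  rep  channel  units
6     85  Wes   retail     54
3     47  Yui  partner     33
add column price_times_units = t['price'] * t['units']:
   price  rep  channel  units  price_times_units
6     85  Wes   retail     54               4590
3     47  Yui  partner     33               1551
Taking the mean of column 'price_times_units' gives 3070.5.

3070.5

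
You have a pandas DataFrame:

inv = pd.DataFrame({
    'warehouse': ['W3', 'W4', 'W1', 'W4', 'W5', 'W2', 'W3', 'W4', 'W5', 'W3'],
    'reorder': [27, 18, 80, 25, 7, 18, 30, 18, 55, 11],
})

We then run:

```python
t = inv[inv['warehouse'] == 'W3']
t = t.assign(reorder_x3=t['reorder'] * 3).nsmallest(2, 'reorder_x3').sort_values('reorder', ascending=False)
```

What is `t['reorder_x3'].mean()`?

57.0

filter rows where warehouse == 'W3':
  warehouse  reorder
0        W3       27
6        W3       30
9        W3       11
add column reorder_x3 = t['reorder'] * 3:
  warehouse  reorder  reorder_x3
0        W3       27          81
6        W3       30          90
9        W3       11          33
take 2 rows with smallest reorder_x3:
  warehouse  reorder  reorder_x3
9        W3       11          33
0        W3       27          81
sort by reorder descending:
  warehouse  reorder  reorder_x3
0        W3       27          81
9        W3       11          33
Hence 57.0.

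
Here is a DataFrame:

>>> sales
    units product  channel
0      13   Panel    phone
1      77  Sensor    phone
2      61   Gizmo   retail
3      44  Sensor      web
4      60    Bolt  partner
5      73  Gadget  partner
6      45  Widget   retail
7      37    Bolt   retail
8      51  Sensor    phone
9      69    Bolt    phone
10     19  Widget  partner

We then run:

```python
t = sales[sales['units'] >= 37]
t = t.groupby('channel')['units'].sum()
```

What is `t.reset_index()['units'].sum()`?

filter rows where units >= 37:
   units product  channel
1     77  Sensor    phone
2     61   Gizmo   retail
3     44  Sensor      web
4     60    Bolt  partner
5     73  Gadget  partner
6     45  Widget   retail
7     37    Bolt   retail
8     51  Sensor    phone
9     69    Bolt    phone
group by channel, sum of units:
channel
partner    133
phone      197
retail     143
web         44
Name: units, dtype: int64
reset_index():
   channel  units
0  partner    133
1    phone    197
2   retail    143
3      web     44
Finally, sum of column 'units' = 517.

517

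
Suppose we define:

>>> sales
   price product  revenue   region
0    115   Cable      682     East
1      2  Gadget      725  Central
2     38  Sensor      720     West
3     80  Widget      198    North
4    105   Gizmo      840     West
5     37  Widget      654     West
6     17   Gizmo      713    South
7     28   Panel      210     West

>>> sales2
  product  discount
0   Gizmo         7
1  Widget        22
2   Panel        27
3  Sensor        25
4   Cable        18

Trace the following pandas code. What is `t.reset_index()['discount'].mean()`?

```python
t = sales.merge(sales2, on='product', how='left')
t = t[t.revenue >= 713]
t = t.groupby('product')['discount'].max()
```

16.0

merge on 'product' (how='left') → 8 rows:
   price product  revenue   region  discount
0    115   Cable      682     East      18.0
1      2  Gadget      725  Central       NaN
2     38  Sensor      720     West      25.0
3     80  Widget      198    North      22.0
4    105   Gizmo      840     West       7.0
5     37  Widget      654     West      22.0
6     17   Gizmo      713    South       7.0
7     28   Panel      210     West      27.0
filter rows where revenue >= 713:
   price product  revenue   region  discount
1      2  Gadget      725  Central       NaN
2     38  Sensor      720     West      25.0
4    105   Gizmo      840     West       7.0
6     17   Gizmo      713    South       7.0
group by product, max of discount:
product
Gadget     NaN
Gizmo      7.0
Sensor    25.0
Name: discount, dtype: float64
reset_index():
  product  discount
0  Gadget       NaN
1   Gizmo       7.0
2  Sensor      25.0
Taking the mean of column 'discount' gives 16.0.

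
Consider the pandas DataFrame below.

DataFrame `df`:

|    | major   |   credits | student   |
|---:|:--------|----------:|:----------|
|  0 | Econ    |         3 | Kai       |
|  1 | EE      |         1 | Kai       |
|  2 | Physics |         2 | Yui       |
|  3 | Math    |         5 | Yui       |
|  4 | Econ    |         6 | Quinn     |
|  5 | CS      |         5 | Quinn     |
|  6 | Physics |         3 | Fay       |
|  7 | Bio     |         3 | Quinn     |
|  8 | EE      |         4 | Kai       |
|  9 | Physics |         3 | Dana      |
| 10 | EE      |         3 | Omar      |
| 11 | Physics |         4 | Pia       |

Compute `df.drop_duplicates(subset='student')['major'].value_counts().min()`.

drop duplicate student (keep=first):
      major  credits student
0      Econ        3     Kai
2   Physics        2     Yui
4      Econ        6   Quinn
6   Physics        3     Fay
9   Physics        3    Dana
10       EE        3    Omar
11  Physics        4     Pia
value_counts of major:
major
Physics    4
Econ       2
EE         1
Name: count, dtype: int64
So min() = 1.

1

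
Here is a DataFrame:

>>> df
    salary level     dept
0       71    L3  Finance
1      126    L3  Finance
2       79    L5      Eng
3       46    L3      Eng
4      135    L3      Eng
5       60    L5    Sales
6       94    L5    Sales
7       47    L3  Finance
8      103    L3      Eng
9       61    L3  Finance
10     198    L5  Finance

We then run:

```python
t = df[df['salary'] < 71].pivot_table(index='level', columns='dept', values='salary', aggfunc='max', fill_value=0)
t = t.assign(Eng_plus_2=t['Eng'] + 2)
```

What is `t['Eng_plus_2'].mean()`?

filter rows where salary < 71:
   salary level     dept
3      46    L3      Eng
5      60    L5    Sales
7      47    L3  Finance
9      61    L3  Finance
pivot: rows=level, cols=dept, max(salary):
dept   Eng  Finance  Sales
level                     
L3      46       61      0
L5       0        0     60
add column Eng_plus_2 = t['Eng'] + 2:
dept   Eng  Finance  Sales  Eng_plus_2
level                                 
L3      46       61      0          48
L5       0        0     60           2
The mean of column 'Eng_plus_2' is 25.0.

25.0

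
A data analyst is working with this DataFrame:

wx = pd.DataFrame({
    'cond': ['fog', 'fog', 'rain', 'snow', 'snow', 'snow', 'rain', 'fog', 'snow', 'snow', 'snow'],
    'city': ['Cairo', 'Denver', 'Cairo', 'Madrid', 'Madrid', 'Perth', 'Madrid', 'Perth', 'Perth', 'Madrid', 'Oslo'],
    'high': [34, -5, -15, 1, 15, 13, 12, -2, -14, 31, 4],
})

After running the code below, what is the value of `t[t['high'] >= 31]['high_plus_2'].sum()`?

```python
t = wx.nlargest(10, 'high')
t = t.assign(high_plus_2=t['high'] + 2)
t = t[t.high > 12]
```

69

take 10 rows with largest high:
    cond    city  high
0    fog   Cairo    34
9   snow  Madrid    31
4   snow  Madrid    15
5   snow   Perth    13
6   rain  Madrid    12
10  snow    Oslo     4
3   snow  Madrid     1
7    fog   Perth    -2
1    fog  Denver    -5
8   snow   Perth   -14
add column high_plus_2 = t['high'] + 2:
    cond    city  high  high_plus_2
0    fog   Cairo    34           36
9   snow  Madrid    31           33
4   snow  Madrid    15           17
5   snow   Perth    13           15
6   rain  Madrid    12           14
10  snow    Oslo     4            6
3   snow  Madrid     1            3
7    fog   Perth    -2            0
1    fog  Denver    -5           -3
8   snow   Perth   -14          -12
filter rows where high > 12:
   cond    city  high  high_plus_2
0   fog   Cairo    34           36
9  snow  Madrid    31           33
4  snow  Madrid    15           17
5  snow   Perth    13           15
filter rows where high >= 31:
   cond    city  high  high_plus_2
0   fog   Cairo    34           36
9  snow  Madrid    31           33
Finally, sum of column 'high_plus_2' = 69.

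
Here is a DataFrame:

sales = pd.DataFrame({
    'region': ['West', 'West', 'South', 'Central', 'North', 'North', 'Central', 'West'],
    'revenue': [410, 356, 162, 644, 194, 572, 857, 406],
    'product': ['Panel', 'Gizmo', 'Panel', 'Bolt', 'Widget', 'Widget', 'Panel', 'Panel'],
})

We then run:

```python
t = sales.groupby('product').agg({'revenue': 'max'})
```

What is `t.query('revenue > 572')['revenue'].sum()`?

group by product, max of revenue:
         revenue
product         
Bolt         644
Gizmo        356
Panel        857
Widget       572
filter rows where revenue > 572:
         revenue
product         
Bolt         644
Panel        857
Reading off the sum of column 'revenue', we get 1501.

1501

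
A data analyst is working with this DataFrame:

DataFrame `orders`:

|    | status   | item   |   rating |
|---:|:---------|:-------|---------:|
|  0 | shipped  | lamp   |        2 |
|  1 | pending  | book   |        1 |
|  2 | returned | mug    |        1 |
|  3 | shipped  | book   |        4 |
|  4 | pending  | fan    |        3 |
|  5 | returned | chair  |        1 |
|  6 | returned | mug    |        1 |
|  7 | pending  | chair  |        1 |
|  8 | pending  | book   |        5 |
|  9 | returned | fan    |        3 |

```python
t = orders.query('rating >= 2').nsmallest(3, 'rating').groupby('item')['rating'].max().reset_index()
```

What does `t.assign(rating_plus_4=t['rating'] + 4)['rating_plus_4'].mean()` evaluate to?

filter rows where rating >= 2:
     status  item  rating
0   shipped  lamp       2
3   shipped  book       4
4   pending   fan       3
8   pending  book       5
9  returned   fan       3
take 3 rows with smallest rating:
     status  item  rating
0   shipped  lamp       2
4   pending   fan       3
9  returned   fan       3
group by item, max of rating:
item
fan     3
lamp    2
Name: rating, dtype: int64
reset_index():
   item  rating
0   fan       3
1  lamp       2
add column rating_plus_4 = t['rating'] + 4:
   item  rating  rating_plus_4
0   fan       3              7
1  lamp       2              6

6.5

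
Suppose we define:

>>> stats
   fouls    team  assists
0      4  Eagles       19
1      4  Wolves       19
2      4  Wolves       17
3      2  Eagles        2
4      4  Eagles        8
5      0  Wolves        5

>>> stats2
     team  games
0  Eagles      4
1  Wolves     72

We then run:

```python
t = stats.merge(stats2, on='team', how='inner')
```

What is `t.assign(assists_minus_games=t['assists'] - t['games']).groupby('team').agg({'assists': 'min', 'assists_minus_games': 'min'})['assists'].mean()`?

3.5

merge on 'team' (how='inner') → 6 rows:
   fouls    team  assists  games
0      4  Eagles       19      4
1      4  Wolves       19     72
2      4  Wolves       17     72
3      2  Eagles        2      4
4      4  Eagles        8      4
5      0  Wolves        5     72
add column assists_minus_games = t['assists'] - t['games']:
   fouls    team  assists  games  assists_minus_games
0      4  Eagles       19      4                   15
1      4  Wolves       19     72                  -53
2      4  Wolves       17     72                  -55
3      2  Eagles        2      4                   -2
4      4  Eagles        8      4                    4
5      0  Wolves        5     72                  -67
group by team: min(assists), min(assists_minus_games):
        assists  assists_minus_games
team                                
Eagles        2                   -2
Wolves        5                  -67
mean of column 'assists' → 3.5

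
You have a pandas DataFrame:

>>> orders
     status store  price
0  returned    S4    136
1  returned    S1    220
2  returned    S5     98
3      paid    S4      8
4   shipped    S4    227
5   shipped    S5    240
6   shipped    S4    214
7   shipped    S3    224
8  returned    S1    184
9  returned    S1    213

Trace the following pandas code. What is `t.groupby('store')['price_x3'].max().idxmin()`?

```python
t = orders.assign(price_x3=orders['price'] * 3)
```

S1

add column price_x3 = orders['price'] * 3:
     status store  price  price_x3
0  returned    S4    136       408
1  returned    S1    220       660
2  returned    S5     98       294
3      paid    S4      8        24
4   shipped    S4    227       681
5   shipped    S5    240       720
6   shipped    S4    214       642
7   shipped    S3    224       672
8  returned    S1    184       552
9  returned    S1    213       639
group by store, max of price_x3:
store
S1    660
S3    672
S4    681
S5    720
Name: price_x3, dtype: int64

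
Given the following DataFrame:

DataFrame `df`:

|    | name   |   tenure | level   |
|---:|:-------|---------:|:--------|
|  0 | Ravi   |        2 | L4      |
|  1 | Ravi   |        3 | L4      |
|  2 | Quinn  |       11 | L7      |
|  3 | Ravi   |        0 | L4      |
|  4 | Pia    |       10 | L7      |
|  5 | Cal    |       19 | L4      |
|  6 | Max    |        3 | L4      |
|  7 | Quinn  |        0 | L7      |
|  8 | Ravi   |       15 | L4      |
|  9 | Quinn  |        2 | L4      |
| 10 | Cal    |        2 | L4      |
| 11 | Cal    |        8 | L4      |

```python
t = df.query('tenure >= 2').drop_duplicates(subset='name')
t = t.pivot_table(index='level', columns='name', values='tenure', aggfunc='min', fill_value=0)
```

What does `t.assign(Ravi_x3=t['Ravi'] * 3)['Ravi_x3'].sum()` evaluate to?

6

filter rows where tenure >= 2:
     name  tenure level
0    Ravi       2    L4
1    Ravi       3    L4
2   Quinn      11    L7
4     Pia      10    L7
5     Cal      19    L4
6     Max       3    L4
8    Ravi      15    L4
9   Quinn       2    L4
10    Cal       2    L4
11    Cal       8    L4
drop duplicate name (keep=first):
    name  tenure level
0   Ravi       2    L4
2  Quinn      11    L7
4    Pia      10    L7
5    Cal      19    L4
6    Max       3    L4
pivot: rows=level, cols=name, min(tenure):
name   Cal  Max  Pia  Quinn  Ravi
level                            
L4      19    3    0      0     2
L7       0    0   10     11     0
add column Ravi_x3 = t['Ravi'] * 3:
name   Cal  Max  Pia  Quinn  Ravi  Ravi_x3
level                                     
L4      19    3    0      0     2        6
L7       0    0   10     11     0        0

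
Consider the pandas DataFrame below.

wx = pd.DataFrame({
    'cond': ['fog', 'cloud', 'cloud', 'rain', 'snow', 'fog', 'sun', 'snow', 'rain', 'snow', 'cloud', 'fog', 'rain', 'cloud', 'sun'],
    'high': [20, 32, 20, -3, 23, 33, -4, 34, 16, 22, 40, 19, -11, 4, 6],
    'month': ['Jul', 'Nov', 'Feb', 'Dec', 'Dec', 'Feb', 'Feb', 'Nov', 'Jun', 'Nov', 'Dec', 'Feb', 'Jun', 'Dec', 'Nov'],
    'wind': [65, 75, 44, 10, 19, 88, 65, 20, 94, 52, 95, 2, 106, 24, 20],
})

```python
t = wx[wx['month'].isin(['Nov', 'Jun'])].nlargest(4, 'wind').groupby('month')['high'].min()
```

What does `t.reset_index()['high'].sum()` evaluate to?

11

filter rows where month in ['Nov', 'Jun']:
     cond  high month  wind
1   cloud    32   Nov    75
7    snow    34   Nov    20
8    rain    16   Jun    94
9    snow    22   Nov    52
12   rain   -11   Jun   106
14    sun     6   Nov    20
take 4 rows with largest wind:
     cond  high month  wind
12   rain   -11   Jun   106
8    rain    16   Jun    94
1   cloud    32   Nov    75
9    snow    22   Nov    52
group by month, min of high:
month
Jun   -11
Nov    22
Name: high, dtype: int64
reset_index():
  month  high
0   Jun   -11
1   Nov    22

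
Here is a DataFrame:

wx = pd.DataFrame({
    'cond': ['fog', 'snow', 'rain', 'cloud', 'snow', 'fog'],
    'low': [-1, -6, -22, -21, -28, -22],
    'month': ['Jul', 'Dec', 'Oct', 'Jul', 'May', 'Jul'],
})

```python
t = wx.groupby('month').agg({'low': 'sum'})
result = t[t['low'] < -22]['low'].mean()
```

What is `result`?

group by month, sum of low:
       low
month     
Dec     -6
Jul    -44
May    -28
Oct    -22
filter rows where low < -22:
       low
month     
Jul    -44
May    -28

-36.0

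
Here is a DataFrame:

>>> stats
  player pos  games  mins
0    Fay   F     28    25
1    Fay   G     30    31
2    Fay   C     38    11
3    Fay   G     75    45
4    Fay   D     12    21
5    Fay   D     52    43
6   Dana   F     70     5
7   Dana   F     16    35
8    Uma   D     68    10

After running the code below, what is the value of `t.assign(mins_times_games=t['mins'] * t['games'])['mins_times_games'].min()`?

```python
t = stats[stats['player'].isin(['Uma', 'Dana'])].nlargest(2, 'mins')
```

560

filter rows where player in ['Uma', 'Dana']:
  player pos  games  mins
6   Dana   F     70     5
7   Dana   F     16    35
8    Uma   D     68    10
take 2 rows with largest mins:
  player pos  games  mins
7   Dana   F     16    35
8    Uma   D     68    10
add column mins_times_games = t['mins'] * t['games']:
  player pos  games  mins  mins_times_games
7   Dana   F     16    35               560
8    Uma   D     68    10               680
Hence 560.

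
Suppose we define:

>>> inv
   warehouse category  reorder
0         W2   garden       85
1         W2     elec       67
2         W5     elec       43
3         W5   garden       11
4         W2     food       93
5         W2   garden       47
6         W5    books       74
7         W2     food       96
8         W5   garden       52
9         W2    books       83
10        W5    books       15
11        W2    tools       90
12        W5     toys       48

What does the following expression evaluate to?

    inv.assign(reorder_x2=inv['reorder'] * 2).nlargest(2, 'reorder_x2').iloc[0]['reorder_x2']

192

add column reorder_x2 = inv['reorder'] * 2:
   warehouse category  reorder  reorder_x2
0         W2   garden       85         170
1         W2     elec       67         134
2         W5     elec       43          86
3         W5   garden       11          22
4         W2     food       93         186
5         W2   garden       47          94
6         W5    books       74         148
7         W2     food       96         192
8         W5   garden       52         104
9         W2    books       83         166
10        W5    books       15          30
11        W2    tools       90         180
12        W5     toys       48          96
take 2 rows with largest reorder_x2:
  warehouse category  reorder  reorder_x2
7        W2     food       96         192
4        W2     food       93         186
The value at position 0, column 'reorder_x2' is 192.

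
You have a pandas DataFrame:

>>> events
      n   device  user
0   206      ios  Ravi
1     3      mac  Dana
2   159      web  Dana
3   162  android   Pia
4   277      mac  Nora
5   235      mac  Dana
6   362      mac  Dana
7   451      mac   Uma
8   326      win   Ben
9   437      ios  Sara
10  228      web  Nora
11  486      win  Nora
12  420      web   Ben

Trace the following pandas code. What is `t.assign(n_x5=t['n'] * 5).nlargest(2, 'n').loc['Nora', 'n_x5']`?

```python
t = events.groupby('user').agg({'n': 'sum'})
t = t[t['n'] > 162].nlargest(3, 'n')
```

group by user, sum of n:
        n
user     
Ben   746
Dana  759
Nora  991
Pia   162
Ravi  206
Sara  437
Uma   451
filter rows where n > 162:
        n
user     
Ben   746
Dana  759
Nora  991
Ravi  206
Sara  437
Uma   451
take 3 rows with largest n:
        n
user     
Nora  991
Dana  759
Ben   746
add column n_x5 = t['n'] * 5:
        n  n_x5
user           
Nora  991  4955
Dana  759  3795
Ben   746  3730
take 2 rows with largest n:
        n  n_x5
user           
Nora  991  4955
Dana  759  3795

4955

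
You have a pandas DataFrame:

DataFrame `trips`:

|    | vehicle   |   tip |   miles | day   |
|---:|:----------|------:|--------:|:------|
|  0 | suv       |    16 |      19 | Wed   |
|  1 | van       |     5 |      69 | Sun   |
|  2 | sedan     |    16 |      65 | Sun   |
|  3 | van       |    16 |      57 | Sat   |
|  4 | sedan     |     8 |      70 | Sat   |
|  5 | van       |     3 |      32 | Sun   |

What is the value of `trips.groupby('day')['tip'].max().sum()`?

48

group by day, max of tip:
day
Sat    16
Sun    16
Wed    16
Name: tip, dtype: int64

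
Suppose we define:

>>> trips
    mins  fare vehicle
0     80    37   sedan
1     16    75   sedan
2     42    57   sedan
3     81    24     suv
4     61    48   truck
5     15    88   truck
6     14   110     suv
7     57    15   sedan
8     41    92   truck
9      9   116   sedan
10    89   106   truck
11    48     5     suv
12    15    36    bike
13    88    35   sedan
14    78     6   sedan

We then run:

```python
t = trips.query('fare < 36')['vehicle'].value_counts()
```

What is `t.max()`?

3

filter rows where fare < 36:
    mins  fare vehicle
3     81    24     suv
7     57    15   sedan
11    48     5     suv
13    88    35   sedan
14    78     6   sedan
value_counts of vehicle:
vehicle
sedan    3
suv      2
Name: count, dtype: int64
The max of the resulting series is 3.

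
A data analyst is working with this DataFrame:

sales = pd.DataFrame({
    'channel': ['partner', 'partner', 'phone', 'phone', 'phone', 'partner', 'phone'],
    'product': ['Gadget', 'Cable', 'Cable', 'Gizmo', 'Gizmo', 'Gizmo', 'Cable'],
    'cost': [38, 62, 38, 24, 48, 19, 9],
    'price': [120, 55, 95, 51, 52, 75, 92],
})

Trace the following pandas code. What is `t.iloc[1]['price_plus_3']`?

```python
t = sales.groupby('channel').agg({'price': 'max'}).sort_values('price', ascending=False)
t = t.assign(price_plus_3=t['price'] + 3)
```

group by channel, max of price:
         price
channel       
partner    120
phone       95
sort by price descending:
         price
channel       
partner    120
phone       95
add column price_plus_3 = t['price'] + 3:
         price  price_plus_3
channel                     
partner    120           123
phone       95            98
Finally, value at position 1, column 'price_plus_3' = 98.

98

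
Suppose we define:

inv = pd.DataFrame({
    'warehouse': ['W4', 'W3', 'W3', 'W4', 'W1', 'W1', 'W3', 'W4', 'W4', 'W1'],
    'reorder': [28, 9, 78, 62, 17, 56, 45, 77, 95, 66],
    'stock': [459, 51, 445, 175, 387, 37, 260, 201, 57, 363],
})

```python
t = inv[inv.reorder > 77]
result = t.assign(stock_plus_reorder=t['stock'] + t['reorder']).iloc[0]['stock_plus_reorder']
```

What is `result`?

filter rows where reorder > 77:
  warehouse  reorder  stock
2        W3       78    445
8        W4       95     57
add column stock_plus_reorder = t['stock'] + t['reorder']:
  warehouse  reorder  stock  stock_plus_reorder
2        W3       78    445                 523
8        W4       95     57                 152
value at position 0, column 'stock_plus_reorder' → 523

523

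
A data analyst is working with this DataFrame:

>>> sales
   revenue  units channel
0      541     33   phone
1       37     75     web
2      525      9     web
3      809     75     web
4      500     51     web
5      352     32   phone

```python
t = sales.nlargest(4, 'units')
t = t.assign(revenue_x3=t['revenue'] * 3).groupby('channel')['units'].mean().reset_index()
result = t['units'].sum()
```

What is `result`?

take 4 rows with largest units:
   revenue  units channel
1       37     75     web
3      809     75     web
4      500     51     web
0      541     33   phone
add column revenue_x3 = t['revenue'] * 3:
   revenue  units channel  revenue_x3
1       37     75     web         111
3      809     75     web        2427
4      500     51     web        1500
0      541     33   phone        1623
group by channel, mean of units:
channel
phone    33.0
web      67.0
Name: units, dtype: float64
reset_index():
  channel  units
0   phone   33.0
1     web   67.0

100.0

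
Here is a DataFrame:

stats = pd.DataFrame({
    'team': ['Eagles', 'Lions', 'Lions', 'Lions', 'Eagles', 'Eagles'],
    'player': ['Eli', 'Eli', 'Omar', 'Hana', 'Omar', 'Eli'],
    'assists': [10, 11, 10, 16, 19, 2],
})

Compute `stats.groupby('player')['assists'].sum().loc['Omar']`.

group by player, sum of assists:
player
Eli     23
Hana    16
Omar    29
Name: assists, dtype: int64
Reading off the value at index 'Omar', we get 29.

29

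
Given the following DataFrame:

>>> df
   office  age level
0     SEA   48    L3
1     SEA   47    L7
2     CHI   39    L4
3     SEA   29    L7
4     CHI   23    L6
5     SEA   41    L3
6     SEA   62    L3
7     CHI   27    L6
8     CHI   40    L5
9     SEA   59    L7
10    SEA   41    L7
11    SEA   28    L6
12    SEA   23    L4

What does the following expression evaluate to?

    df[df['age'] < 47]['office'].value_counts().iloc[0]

5

filter rows where age < 47:
   office  age level
2     CHI   39    L4
3     SEA   29    L7
4     CHI   23    L6
5     SEA   41    L3
7     CHI   27    L6
8     CHI   40    L5
10    SEA   41    L7
11    SEA   28    L6
12    SEA   23    L4
value_counts of office:
office
SEA    5
CHI    4
Name: count, dtype: int64
value at position 0 → 5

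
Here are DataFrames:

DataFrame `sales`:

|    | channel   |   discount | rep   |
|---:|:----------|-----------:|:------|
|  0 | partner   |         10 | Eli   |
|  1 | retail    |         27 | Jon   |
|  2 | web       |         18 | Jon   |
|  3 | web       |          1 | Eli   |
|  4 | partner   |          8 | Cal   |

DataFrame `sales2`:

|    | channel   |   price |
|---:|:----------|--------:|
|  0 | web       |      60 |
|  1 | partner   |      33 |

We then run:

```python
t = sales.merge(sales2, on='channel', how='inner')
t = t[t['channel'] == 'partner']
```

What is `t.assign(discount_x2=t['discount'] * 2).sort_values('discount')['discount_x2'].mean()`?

merge on 'channel' (how='inner') → 4 rows:
   channel  discount  rep  price
0  partner        10  Eli     33
1      web        18  Jon     60
2      web         1  Eli     60
3  partner         8  Cal     33
filter rows where channel == 'partner':
   channel  discount  rep  price
0  partner        10  Eli     33
3  partner         8  Cal     33
add column discount_x2 = t['discount'] * 2:
   channel  discount  rep  price  discount_x2
0  partner        10  Eli     33           20
3  partner         8  Cal     33           16
sort by discount:
   channel  discount  rep  price  discount_x2
3  partner         8  Cal     33           16
0  partner        10  Eli     33           20
Taking the mean of column 'discount_x2' gives 18.0.

18.0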